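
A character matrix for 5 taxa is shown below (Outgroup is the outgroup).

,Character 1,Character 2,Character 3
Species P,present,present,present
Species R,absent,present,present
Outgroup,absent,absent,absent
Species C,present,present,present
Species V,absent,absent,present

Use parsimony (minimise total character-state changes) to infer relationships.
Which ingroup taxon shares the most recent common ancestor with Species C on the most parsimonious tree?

The outgroup has state 'absent' for every character, so 'present' is the derived state throughout.
Character 1 (derived state 'present') is shared by Species C and Species P — a synapomorphy uniting that clade.
Only Species C, Species P, and Species R show the derived state 'present' for Character 2, supporting them as a clade.
All ingroup taxa share the derived state 'present' for Character 3; it defines the ingroup but does not resolve relationships within it.
Most parsimonious ingroup topology: (((Species P,Species C),Species R),Species V).
Species C and Species P form a cherry on this tree, so they are sister taxa.

Species P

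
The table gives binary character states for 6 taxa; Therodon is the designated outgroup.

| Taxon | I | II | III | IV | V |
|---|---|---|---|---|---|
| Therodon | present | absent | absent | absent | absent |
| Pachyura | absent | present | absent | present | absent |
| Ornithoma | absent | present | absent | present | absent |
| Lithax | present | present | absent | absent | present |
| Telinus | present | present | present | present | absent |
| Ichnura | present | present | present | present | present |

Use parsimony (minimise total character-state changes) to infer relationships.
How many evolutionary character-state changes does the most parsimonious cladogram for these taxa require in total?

6

Character polarity is set by the outgroup: the derived state is whichever differs from the outgroup's state, so for I the derived state is 'absent', and for the remaining characters it is 'present'.
Only Ornithoma and Pachyura show the derived state 'absent' for I, supporting them as a clade.
All ingroup taxa share the derived state 'present' for II; it defines the ingroup but does not resolve relationships within it.
III: derived state 'present' in Ichnura and Telinus only — synapomorphy for {Ichnura, Telinus}.
IV (derived state 'present') is shared by Ichnura, Ornithoma, Pachyura, and Telinus — a synapomorphy uniting that clade.
V groups Ichnura and Lithax, which is incompatible with the clades supported by the remaining characters; treating it as convergent (homoplasy) costs fewer steps than any alternative tree.
Most parsimonious ingroup topology: (((Pachyura,Ornithoma),(Telinus,Ichnura)),Lithax).
Changes per character on this tree: I: 1; II: 1; III: 1; IV: 1; V: 2.
Total = 6.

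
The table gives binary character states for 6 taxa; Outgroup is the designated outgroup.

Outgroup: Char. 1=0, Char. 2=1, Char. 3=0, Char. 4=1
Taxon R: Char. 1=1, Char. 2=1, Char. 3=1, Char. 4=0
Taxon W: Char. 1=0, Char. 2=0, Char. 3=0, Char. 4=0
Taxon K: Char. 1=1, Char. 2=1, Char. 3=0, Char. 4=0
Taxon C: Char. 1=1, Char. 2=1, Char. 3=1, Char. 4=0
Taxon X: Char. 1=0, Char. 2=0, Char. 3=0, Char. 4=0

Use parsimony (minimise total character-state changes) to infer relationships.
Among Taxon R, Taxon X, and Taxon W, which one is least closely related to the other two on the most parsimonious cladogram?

Character polarity is set by the outgroup: the derived state is whichever differs from the outgroup's state, so for Char. 2, Char. 4 the derived state is '0', and for the remaining characters it is '1'.
Char. 1: derived state '1' in Taxon C, Taxon K, and Taxon R only — synapomorphy for {Taxon C, Taxon K, Taxon R}.
Char. 2: derived state '0' in Taxon W and Taxon X only — synapomorphy for {Taxon W, Taxon X}.
Only Taxon C and Taxon R show the derived state '1' for Char. 3, supporting them as a clade.
Char. 4 (derived state '0') is shared by all ingroup taxa — unites the whole ingroup.
Most parsimonious ingroup topology: (((Taxon R,Taxon C),Taxon K),(Taxon W,Taxon X)).
Taxon W and Taxon X share a more recent common ancestor with each other than either does with Taxon R, so Taxon R is the least closely related of the three.

Taxon R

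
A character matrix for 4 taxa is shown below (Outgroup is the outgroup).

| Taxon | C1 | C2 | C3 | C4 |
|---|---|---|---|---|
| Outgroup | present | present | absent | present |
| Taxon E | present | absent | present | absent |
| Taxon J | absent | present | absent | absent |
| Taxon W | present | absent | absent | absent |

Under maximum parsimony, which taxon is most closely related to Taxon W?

Taxon E

Character polarity is set by the outgroup: the derived state is whichever differs from the outgroup's state, so for C1, C2, C4 the derived state is 'absent', and for the remaining characters it is 'present'.
C1 (derived state 'absent') is unique to Taxon J (autapomorphy; uninformative for grouping).
Only Taxon E and Taxon W show the derived state 'absent' for C2, supporting them as a clade.
C3: derived state 'present' in Taxon E only — an autapomorphy, so it tells us nothing about relationships among taxa.
All ingroup taxa share the derived state 'absent' for C4; it defines the ingroup but does not resolve relationships within it.
Most parsimonious ingroup topology: (Taxon J,(Taxon E,Taxon W)).
Taxon W and Taxon E form a cherry on this tree, so they are sister taxa.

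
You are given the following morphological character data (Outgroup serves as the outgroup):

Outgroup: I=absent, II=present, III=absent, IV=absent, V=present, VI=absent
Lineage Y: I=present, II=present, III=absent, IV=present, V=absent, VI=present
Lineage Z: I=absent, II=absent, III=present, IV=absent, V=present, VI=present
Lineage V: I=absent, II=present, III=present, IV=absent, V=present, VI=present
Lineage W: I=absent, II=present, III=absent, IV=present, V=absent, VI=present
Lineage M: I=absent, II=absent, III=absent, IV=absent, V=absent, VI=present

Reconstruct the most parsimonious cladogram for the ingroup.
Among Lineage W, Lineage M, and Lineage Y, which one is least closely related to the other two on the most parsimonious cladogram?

Lineage M

Character polarity is set by the outgroup: the derived state is whichever differs from the outgroup's state, so for II, V the derived state is 'absent', and for the remaining characters it is 'present'.
I (derived state 'present') is unique to Lineage Y (autapomorphy; uninformative for grouping).
II (state 'absent') occurs in Lineage M and Lineage Z but conflicts with the nesting implied by the other characters — most parsimoniously interpreted as homoplasy.
III (derived state 'present') is shared by Lineage V and Lineage Z — a synapomorphy uniting that clade.
IV (derived state 'present') is shared by Lineage W and Lineage Y — a synapomorphy uniting that clade.
Only Lineage M, Lineage W, and Lineage Y show the derived state 'absent' for V, supporting them as a clade.
VI (derived state 'present') is shared by all ingroup taxa — unites the whole ingroup.
Most parsimonious ingroup topology: (((Lineage Y,Lineage W),Lineage M),(Lineage Z,Lineage V)).
Lineage Y and Lineage W share a more recent common ancestor with each other than either does with Lineage M, so Lineage M is the least closely related of the three.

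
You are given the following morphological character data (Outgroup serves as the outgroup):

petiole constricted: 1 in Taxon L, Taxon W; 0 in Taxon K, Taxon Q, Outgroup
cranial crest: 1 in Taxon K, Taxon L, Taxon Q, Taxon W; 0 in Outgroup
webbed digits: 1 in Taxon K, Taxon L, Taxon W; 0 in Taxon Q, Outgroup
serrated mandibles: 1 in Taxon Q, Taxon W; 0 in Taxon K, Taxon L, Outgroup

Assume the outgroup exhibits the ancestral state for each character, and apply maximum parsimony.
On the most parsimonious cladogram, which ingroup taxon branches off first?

The outgroup has state '0' for every character, so '1' is the derived state throughout.
petiole constricted: derived state '1' in Taxon L and Taxon W only — synapomorphy for {Taxon L, Taxon W}.
cranial crest (derived state '1') is shared by all ingroup taxa — unites the whole ingroup.
Only Taxon K, Taxon L, and Taxon W show the derived state '1' for webbed digits, supporting them as a clade.
serrated mandibles groups Taxon Q and Taxon W, which is incompatible with the clades supported by the remaining characters; treating it as convergent (homoplasy) costs fewer steps than any alternative tree.
Most parsimonious ingroup topology: (((Taxon W,Taxon L),Taxon K),Taxon Q).
Taxon Q is sister to the clade containing all other ingroup taxa, so it is the earliest-diverging (most basal) ingroup lineage.

Taxon Q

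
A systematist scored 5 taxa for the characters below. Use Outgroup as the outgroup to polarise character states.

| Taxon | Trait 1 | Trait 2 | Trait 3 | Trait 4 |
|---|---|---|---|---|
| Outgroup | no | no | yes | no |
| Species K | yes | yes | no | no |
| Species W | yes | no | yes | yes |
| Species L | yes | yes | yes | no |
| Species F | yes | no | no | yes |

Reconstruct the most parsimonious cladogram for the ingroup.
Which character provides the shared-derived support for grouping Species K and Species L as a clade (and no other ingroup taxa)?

Character polarity is set by the outgroup: the derived state is whichever differs from the outgroup's state, so for Trait 3 the derived state is 'no', and for the remaining characters it is 'yes'.
All ingroup taxa share the derived state 'yes' for Trait 1; it defines the ingroup but does not resolve relationships within it.
Trait 2: derived state 'yes' in Species K and Species L only — synapomorphy for {Species K, Species L}.
Trait 3 (state 'no') occurs in Species F and Species K but conflicts with the nesting implied by the other characters — most parsimoniously interpreted as homoplasy.
Only Species F and Species W show the derived state 'yes' for Trait 4, supporting them as a clade.
Most parsimonious ingroup topology: ((Species K,Species L),(Species W,Species F)).
The clade {Species K, Species L} is supported by Trait 2: its derived state 'yes' occurs in exactly those taxa and in no other taxon (including the outgroup).

Trait 2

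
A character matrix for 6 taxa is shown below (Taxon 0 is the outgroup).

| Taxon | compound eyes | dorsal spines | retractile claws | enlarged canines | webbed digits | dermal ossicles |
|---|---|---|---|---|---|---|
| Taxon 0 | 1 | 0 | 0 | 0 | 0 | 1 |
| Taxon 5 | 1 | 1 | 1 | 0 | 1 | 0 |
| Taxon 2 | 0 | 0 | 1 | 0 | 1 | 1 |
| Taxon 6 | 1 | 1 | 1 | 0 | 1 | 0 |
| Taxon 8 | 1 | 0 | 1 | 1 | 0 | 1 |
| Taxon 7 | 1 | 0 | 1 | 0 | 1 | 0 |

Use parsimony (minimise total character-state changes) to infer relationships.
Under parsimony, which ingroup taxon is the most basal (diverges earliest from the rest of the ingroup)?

Taxon 8

Character polarity is set by the outgroup: the derived state is whichever differs from the outgroup's state, so for compound eyes, dermal ossicles the derived state is '0', and for the remaining characters it is '1'.
compound eyes (derived state '0') is unique to Taxon 2 (autapomorphy; uninformative for grouping).
dorsal spines (derived state '1') is shared by Taxon 5 and Taxon 6 — a synapomorphy uniting that clade.
retractile claws (derived state '1') is shared by all ingroup taxa — unites the whole ingroup.
enlarged canines (derived state '1') is unique to Taxon 8 (autapomorphy; uninformative for grouping).
webbed digits (derived state '1') is shared by Taxon 2, Taxon 5, Taxon 6, and Taxon 7 — a synapomorphy uniting that clade.
dermal ossicles (derived state '0') is shared by Taxon 5, Taxon 6, and Taxon 7 — a synapomorphy uniting that clade.
Most parsimonious ingroup topology: ((((Taxon 5,Taxon 6),Taxon 7),Taxon 2),Taxon 8).
Taxon 8 is sister to the clade containing all other ingroup taxa, so it is the earliest-diverging (most basal) ingroup lineage.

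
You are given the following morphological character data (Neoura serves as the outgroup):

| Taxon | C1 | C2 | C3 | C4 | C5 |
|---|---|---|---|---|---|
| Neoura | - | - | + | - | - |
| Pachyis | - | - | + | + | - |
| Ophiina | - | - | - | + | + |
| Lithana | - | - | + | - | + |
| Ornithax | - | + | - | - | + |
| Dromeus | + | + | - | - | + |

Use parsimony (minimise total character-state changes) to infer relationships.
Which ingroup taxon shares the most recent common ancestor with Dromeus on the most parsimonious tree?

Ornithax

Character polarity is set by the outgroup: the derived state is whichever differs from the outgroup's state, so for C3 the derived state is '-', and for the remaining characters it is '+'.
C1 (derived state '+') is unique to Dromeus (autapomorphy; uninformative for grouping).
Only Dromeus and Ornithax show the derived state '+' for C2, supporting them as a clade.
C3 (derived state '-') is shared by Dromeus, Ophiina, and Ornithax — a synapomorphy uniting that clade.
C4 (state '+') occurs in Ophiina and Pachyis but conflicts with the nesting implied by the other characters — most parsimoniously interpreted as homoplasy.
C5 (derived state '+') is shared by Dromeus, Lithana, Ophiina, and Ornithax — a synapomorphy uniting that clade.
Most parsimonious ingroup topology: (Pachyis,((Ophiina,(Ornithax,Dromeus)),Lithana)).
Dromeus and Ornithax form a cherry on this tree, so they are sister taxa.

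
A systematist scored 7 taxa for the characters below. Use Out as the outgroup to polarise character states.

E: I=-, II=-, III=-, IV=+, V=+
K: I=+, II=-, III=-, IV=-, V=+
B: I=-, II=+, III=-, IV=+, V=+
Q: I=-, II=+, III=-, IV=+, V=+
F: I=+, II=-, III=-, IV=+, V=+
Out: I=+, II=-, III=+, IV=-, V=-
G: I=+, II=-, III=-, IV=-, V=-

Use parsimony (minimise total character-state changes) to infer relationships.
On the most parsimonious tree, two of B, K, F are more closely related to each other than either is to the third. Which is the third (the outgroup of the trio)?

Character polarity is set by the outgroup: the derived state is whichever differs from the outgroup's state, so for I, III the derived state is '-', and for the remaining characters it is '+'.
I: derived state '-' in B, E, and Q only — synapomorphy for {B, E, Q}.
Only B and Q show the derived state '+' for II, supporting them as a clade.
III (derived state '-') is shared by all ingroup taxa — unites the whole ingroup.
IV (derived state '+') is shared by B, E, F, and Q — a synapomorphy uniting that clade.
V (derived state '+') is shared by B, E, F, K, and Q — a synapomorphy uniting that clade.
Most parsimonious ingroup topology: (((((B,Q),E),F),K),G).
F and B share a more recent common ancestor with each other than either does with K, so K is the least closely related of the three.

K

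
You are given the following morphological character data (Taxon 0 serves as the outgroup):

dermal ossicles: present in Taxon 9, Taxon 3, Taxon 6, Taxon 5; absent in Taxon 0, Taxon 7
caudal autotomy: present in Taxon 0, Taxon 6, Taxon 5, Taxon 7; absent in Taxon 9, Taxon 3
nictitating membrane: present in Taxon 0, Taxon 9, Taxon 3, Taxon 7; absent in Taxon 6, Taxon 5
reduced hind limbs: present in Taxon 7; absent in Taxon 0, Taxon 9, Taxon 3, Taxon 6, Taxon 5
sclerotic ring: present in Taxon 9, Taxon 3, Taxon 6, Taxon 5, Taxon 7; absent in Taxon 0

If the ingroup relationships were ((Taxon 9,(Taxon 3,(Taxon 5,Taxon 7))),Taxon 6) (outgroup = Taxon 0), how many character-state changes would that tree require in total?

Map each character onto ((Taxon 9,(Taxon 3,(Taxon 5,Taxon 7))),Taxon 6) (rooted by Taxon 0) and count the minimum state changes it requires (Fitch parsimony):
dermal ossicles: 2; caudal autotomy: 2; nictitating membrane: 2; reduced hind limbs: 1; sclerotic ring: 1.
Total tree length = 8.

8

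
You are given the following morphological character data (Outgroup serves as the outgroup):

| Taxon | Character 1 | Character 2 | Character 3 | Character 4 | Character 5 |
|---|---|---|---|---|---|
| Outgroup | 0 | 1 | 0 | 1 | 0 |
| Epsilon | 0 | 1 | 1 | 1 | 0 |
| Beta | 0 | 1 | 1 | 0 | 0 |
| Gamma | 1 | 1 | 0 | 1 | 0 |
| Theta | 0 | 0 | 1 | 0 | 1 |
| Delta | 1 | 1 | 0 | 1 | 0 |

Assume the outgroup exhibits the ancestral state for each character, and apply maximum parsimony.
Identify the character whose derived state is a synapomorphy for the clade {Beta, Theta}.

Character 4

Character polarity is set by the outgroup: the derived state is whichever differs from the outgroup's state, so for Character 2, Character 4 the derived state is '0', and for the remaining characters it is '1'.
Character 1 (derived state '1') is shared by Delta and Gamma — a synapomorphy uniting that clade.
Character 2 (derived state '0') is unique to Theta (autapomorphy; uninformative for grouping).
Character 3: derived state '1' in Beta, Epsilon, and Theta only — synapomorphy for {Beta, Epsilon, Theta}.
Character 4: derived state '0' in Beta and Theta only — synapomorphy for {Beta, Theta}.
Character 5 (derived state '1') is unique to Theta (autapomorphy; uninformative for grouping).
Most parsimonious ingroup topology: ((Epsilon,(Beta,Theta)),(Gamma,Delta)).
The clade {Beta, Theta} is supported by Character 4: its derived state '0' occurs in exactly those taxa and in no other taxon (including the outgroup).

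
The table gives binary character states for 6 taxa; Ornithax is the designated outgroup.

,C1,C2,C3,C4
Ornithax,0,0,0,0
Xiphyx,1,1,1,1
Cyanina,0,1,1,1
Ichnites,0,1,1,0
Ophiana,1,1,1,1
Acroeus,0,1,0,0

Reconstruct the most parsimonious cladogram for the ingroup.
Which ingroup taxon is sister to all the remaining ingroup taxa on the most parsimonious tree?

The outgroup has state '0' for every character, so '1' is the derived state throughout.
Only Ophiana and Xiphyx show the derived state '1' for C1, supporting them as a clade.
All ingroup taxa share the derived state '1' for C2; it defines the ingroup but does not resolve relationships within it.
Only Cyanina, Ichnites, Ophiana, and Xiphyx show the derived state '1' for C3, supporting them as a clade.
C4 (derived state '1') is shared by Cyanina, Ophiana, and Xiphyx — a synapomorphy uniting that clade.
Most parsimonious ingroup topology: ((((Xiphyx,Ophiana),Cyanina),Ichnites),Acroeus).
Acroeus is sister to the clade containing all other ingroup taxa, so it is the earliest-diverging (most basal) ingroup lineage.

Acroeus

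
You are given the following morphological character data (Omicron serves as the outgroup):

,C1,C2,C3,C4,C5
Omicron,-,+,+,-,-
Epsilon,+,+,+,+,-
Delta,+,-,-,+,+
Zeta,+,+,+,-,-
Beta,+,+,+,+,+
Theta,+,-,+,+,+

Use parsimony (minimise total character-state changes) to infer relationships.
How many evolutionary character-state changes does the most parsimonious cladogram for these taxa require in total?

5

Character polarity is set by the outgroup: the derived state is whichever differs from the outgroup's state, so for C2, C3 the derived state is '-', and for the remaining characters it is '+'.
C1 (derived state '+') is shared by all ingroup taxa — unites the whole ingroup.
C2 (derived state '-') is shared by Delta and Theta — a synapomorphy uniting that clade.
C3: derived state '-' in Delta only — an autapomorphy, so it tells us nothing about relationships among taxa.
C4: derived state '+' in Beta, Delta, Epsilon, and Theta only — synapomorphy for {Beta, Delta, Epsilon, Theta}.
Only Beta, Delta, and Theta show the derived state '+' for C5, supporting them as a clade.
Most parsimonious ingroup topology: ((Epsilon,((Delta,Theta),Beta)),Zeta).
Changes per character on this tree: C1: 1; C2: 1; C3: 1; C4: 1; C5: 1.
Total = 5.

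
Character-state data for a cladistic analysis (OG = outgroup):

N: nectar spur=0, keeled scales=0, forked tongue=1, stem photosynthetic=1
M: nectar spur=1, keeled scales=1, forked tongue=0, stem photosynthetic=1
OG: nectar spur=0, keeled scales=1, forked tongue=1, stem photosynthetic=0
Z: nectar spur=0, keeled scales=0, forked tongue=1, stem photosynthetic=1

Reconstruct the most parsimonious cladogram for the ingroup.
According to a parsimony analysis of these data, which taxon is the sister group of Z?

Character polarity is set by the outgroup: the derived state is whichever differs from the outgroup's state, so for keeled scales, forked tongue the derived state is '0', and for the remaining characters it is '1'.
nectar spur (derived state '1') is unique to M (autapomorphy; uninformative for grouping).
keeled scales (derived state '0') is shared by N and Z — a synapomorphy uniting that clade.
forked tongue: derived state '0' in M only — an autapomorphy, so it tells us nothing about relationships among taxa.
stem photosynthetic (derived state '1') is shared by all ingroup taxa — unites the whole ingroup.
Most parsimonious ingroup topology: ((Z,N),M).
Z and N form a cherry on this tree, so they are sister taxa.

N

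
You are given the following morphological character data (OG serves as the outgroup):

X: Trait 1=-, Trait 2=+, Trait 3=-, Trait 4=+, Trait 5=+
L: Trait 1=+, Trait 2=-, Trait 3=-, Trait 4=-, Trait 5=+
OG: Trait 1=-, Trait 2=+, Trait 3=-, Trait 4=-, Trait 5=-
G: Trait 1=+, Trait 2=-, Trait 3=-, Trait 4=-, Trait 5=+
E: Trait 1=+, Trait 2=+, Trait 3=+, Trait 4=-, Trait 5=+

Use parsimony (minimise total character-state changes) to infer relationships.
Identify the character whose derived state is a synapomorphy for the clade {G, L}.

Trait 2

Character polarity is set by the outgroup: the derived state is whichever differs from the outgroup's state, so for Trait 2 the derived state is '-', and for the remaining characters it is '+'.
Trait 1 (derived state '+') is shared by E, G, and L — a synapomorphy uniting that clade.
Only G and L show the derived state '-' for Trait 2, supporting them as a clade.
Trait 3: derived state '+' in E only — an autapomorphy, so it tells us nothing about relationships among taxa.
Trait 4 (derived state '+') is unique to X (autapomorphy; uninformative for grouping).
All ingroup taxa share the derived state '+' for Trait 5; it defines the ingroup but does not resolve relationships within it.
Most parsimonious ingroup topology: (((L,G),E),X).
The clade {G, L} is supported by Trait 2: its derived state '-' occurs in exactly those taxa and in no other taxon (including the outgroup).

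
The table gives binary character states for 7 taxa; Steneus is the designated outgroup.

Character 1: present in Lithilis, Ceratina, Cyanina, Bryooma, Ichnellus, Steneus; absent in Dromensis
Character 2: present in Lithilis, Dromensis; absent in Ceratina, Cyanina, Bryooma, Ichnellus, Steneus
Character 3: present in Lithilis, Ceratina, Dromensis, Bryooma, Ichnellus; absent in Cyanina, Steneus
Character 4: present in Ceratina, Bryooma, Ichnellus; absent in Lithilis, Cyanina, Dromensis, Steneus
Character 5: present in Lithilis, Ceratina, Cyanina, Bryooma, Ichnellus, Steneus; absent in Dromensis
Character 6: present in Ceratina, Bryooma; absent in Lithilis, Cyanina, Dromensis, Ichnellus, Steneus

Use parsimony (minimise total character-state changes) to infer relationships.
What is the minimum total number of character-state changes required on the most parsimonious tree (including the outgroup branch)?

6

Character polarity is set by the outgroup: the derived state is whichever differs from the outgroup's state, so for Character 1, Character 5 the derived state is 'absent', and for the remaining characters it is 'present'.
Character 1: derived state 'absent' in Dromensis only — an autapomorphy, so it tells us nothing about relationships among taxa.
Only Dromensis and Lithilis show the derived state 'present' for Character 2, supporting them as a clade.
Character 3 (derived state 'present') is shared by Bryooma, Ceratina, Dromensis, Ichnellus, and Lithilis — a synapomorphy uniting that clade.
Only Bryooma, Ceratina, and Ichnellus show the derived state 'present' for Character 4, supporting them as a clade.
Character 5 (derived state 'absent') is unique to Dromensis (autapomorphy; uninformative for grouping).
Only Bryooma and Ceratina show the derived state 'present' for Character 6, supporting them as a clade.
Most parsimonious ingroup topology: (((Lithilis,Dromensis),((Bryooma,Ceratina),Ichnellus)),Cyanina).
Changes per character on this tree: Character 1: 1; Character 2: 1; Character 3: 1; Character 4: 1; Character 5: 1; Character 6: 1.
Total = 6.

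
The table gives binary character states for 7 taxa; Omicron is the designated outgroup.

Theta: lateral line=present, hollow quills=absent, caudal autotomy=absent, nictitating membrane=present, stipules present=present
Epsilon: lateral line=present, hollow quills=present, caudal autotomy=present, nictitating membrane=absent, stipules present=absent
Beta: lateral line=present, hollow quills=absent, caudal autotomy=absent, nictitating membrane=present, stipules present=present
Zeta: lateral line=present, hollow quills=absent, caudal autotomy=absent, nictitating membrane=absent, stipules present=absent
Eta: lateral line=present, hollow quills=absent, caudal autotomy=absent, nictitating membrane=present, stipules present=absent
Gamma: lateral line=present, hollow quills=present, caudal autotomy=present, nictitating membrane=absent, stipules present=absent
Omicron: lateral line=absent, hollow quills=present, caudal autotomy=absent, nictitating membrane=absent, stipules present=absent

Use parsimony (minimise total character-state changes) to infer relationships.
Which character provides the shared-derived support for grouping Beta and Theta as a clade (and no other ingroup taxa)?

stipules present

Character polarity is set by the outgroup: the derived state is whichever differs from the outgroup's state, so for hollow quills the derived state is 'absent', and for the remaining characters it is 'present'.
All ingroup taxa share the derived state 'present' for lateral line; it defines the ingroup but does not resolve relationships within it.
hollow quills: derived state 'absent' in Beta, Eta, Theta, and Zeta only — synapomorphy for {Beta, Eta, Theta, Zeta}.
caudal autotomy: derived state 'present' in Epsilon and Gamma only — synapomorphy for {Epsilon, Gamma}.
nictitating membrane (derived state 'present') is shared by Beta, Eta, and Theta — a synapomorphy uniting that clade.
Only Beta and Theta show the derived state 'present' for stipules present, supporting them as a clade.
Most parsimonious ingroup topology: ((Gamma,Epsilon),((Eta,(Theta,Beta)),Zeta)).
The clade {Beta, Theta} is supported by stipules present: its derived state 'present' occurs in exactly those taxa and in no other taxon (including the outgroup).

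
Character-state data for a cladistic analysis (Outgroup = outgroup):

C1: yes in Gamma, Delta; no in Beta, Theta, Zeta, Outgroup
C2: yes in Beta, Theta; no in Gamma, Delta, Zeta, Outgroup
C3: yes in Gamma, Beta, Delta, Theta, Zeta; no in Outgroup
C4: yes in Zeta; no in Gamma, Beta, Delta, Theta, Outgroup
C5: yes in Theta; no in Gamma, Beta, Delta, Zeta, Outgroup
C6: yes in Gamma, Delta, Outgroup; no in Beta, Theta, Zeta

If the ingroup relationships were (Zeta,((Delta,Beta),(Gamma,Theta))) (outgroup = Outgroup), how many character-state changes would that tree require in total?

Map each character onto (Zeta,((Delta,Beta),(Gamma,Theta))) (rooted by Outgroup) and count the minimum state changes it requires (Fitch parsimony):
C1: 2; C2: 2; C3: 1; C4: 1; C5: 1; C6: 3.
Total tree length = 10.

10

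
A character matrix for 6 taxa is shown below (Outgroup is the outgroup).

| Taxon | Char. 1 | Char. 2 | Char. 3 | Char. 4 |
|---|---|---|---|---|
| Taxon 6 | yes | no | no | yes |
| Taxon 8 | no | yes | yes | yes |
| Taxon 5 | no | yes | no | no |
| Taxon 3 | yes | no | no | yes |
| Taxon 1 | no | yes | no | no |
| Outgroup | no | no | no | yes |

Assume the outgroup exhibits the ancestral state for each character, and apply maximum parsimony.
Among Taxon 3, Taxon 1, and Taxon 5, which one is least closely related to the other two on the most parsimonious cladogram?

Taxon 3

Character polarity is set by the outgroup: the derived state is whichever differs from the outgroup's state, so for Char. 4 the derived state is 'no', and for the remaining characters it is 'yes'.
Only Taxon 3 and Taxon 6 show the derived state 'yes' for Char. 1, supporting them as a clade.
Char. 2: derived state 'yes' in Taxon 1, Taxon 5, and Taxon 8 only — synapomorphy for {Taxon 1, Taxon 5, Taxon 8}.
Char. 3 (derived state 'yes') is unique to Taxon 8 (autapomorphy; uninformative for grouping).
Char. 4 (derived state 'no') is shared by Taxon 1 and Taxon 5 — a synapomorphy uniting that clade.
Most parsimonious ingroup topology: ((Taxon 3,Taxon 6),(Taxon 8,(Taxon 1,Taxon 5))).
Taxon 5 and Taxon 1 share a more recent common ancestor with each other than either does with Taxon 3, so Taxon 3 is the least closely related of the three.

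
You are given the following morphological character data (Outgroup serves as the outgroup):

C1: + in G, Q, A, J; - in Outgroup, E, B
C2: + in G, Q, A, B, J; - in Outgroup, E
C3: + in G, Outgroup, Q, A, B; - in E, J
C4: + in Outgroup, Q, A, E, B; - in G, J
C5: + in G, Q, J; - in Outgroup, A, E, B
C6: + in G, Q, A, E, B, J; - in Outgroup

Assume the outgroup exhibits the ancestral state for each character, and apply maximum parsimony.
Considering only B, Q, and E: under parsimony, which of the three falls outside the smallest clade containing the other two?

Character polarity is set by the outgroup: the derived state is whichever differs from the outgroup's state, so for C3, C4 the derived state is '-', and for the remaining characters it is '+'.
C1: derived state '+' in A, G, J, and Q only — synapomorphy for {A, G, J, Q}.
Only A, B, G, J, and Q show the derived state '+' for C2, supporting them as a clade.
C3 groups E and J, which is incompatible with the clades supported by the remaining characters; treating it as convergent (homoplasy) costs fewer steps than any alternative tree.
C4: derived state '-' in G and J only — synapomorphy for {G, J}.
C5 (derived state '+') is shared by G, J, and Q — a synapomorphy uniting that clade.
C6 (derived state '+') is shared by all ingroup taxa — unites the whole ingroup.
Most parsimonious ingroup topology: (((A,((G,J),Q)),B),E).
Q and B share a more recent common ancestor with each other than either does with E, so E is the least closely related of the three.

E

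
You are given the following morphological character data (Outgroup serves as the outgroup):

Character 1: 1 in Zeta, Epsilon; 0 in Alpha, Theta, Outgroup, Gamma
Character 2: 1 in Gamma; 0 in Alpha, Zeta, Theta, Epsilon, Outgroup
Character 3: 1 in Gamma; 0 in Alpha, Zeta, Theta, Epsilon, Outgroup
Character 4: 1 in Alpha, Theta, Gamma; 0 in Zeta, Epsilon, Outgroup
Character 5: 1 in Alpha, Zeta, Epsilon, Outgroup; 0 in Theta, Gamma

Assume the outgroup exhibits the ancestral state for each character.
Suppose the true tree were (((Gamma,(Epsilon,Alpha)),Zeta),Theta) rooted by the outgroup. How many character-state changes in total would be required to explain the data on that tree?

Map each character onto (((Gamma,(Epsilon,Alpha)),Zeta),Theta) (rooted by Outgroup) and count the minimum state changes it requires (Fitch parsimony):
Character 1: 2; Character 2: 1; Character 3: 1; Character 4: 3; Character 5: 2.
Total tree length = 9.

9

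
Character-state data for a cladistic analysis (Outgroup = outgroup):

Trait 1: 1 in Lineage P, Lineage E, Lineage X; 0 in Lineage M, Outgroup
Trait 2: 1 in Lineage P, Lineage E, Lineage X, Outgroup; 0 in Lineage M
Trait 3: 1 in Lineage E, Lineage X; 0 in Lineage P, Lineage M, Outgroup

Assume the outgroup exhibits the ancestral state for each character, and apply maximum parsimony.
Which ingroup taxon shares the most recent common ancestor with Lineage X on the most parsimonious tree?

Lineage E

Character polarity is set by the outgroup: the derived state is whichever differs from the outgroup's state, so for Trait 2 the derived state is '0', and for the remaining characters it is '1'.
Trait 1 (derived state '1') is shared by Lineage E, Lineage P, and Lineage X — a synapomorphy uniting that clade.
Trait 2: derived state '0' in Lineage M only — an autapomorphy, so it tells us nothing about relationships among taxa.
Only Lineage E and Lineage X show the derived state '1' for Trait 3, supporting them as a clade.
Most parsimonious ingroup topology: (((Lineage X,Lineage E),Lineage P),Lineage M).
Lineage X and Lineage E form a cherry on this tree, so they are sister taxa.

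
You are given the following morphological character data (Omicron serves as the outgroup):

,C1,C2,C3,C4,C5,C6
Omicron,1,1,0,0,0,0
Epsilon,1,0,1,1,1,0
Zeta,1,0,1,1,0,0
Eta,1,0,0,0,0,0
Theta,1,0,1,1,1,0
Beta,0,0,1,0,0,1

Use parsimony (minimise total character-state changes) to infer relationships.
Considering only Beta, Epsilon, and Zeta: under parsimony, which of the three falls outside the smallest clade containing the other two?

Character polarity is set by the outgroup: the derived state is whichever differs from the outgroup's state, so for C1, C2 the derived state is '0', and for the remaining characters it is '1'.
C1 (derived state '0') is unique to Beta (autapomorphy; uninformative for grouping).
C2 (derived state '0') is shared by all ingroup taxa — unites the whole ingroup.
Only Beta, Epsilon, Theta, and Zeta show the derived state '1' for C3, supporting them as a clade.
Only Epsilon, Theta, and Zeta show the derived state '1' for C4, supporting them as a clade.
Only Epsilon and Theta show the derived state '1' for C5, supporting them as a clade.
C6 (derived state '1') is unique to Beta (autapomorphy; uninformative for grouping).
Most parsimonious ingroup topology: ((((Epsilon,Theta),Zeta),Beta),Eta).
Zeta and Epsilon share a more recent common ancestor with each other than either does with Beta, so Beta is the least closely related of the three.

Beta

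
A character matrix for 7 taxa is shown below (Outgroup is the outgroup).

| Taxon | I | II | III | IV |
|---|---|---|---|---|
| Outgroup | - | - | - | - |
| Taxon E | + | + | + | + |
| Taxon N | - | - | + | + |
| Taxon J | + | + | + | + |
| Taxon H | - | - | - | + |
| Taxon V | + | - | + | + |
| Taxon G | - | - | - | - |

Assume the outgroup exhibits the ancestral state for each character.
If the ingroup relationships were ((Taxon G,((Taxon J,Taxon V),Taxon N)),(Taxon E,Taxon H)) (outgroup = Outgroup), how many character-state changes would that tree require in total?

Map each character onto ((Taxon G,((Taxon J,Taxon V),Taxon N)),(Taxon E,Taxon H)) (rooted by Outgroup) and count the minimum state changes it requires (Fitch parsimony):
I: 2; II: 2; III: 2; IV: 2.
Total tree length = 8.

8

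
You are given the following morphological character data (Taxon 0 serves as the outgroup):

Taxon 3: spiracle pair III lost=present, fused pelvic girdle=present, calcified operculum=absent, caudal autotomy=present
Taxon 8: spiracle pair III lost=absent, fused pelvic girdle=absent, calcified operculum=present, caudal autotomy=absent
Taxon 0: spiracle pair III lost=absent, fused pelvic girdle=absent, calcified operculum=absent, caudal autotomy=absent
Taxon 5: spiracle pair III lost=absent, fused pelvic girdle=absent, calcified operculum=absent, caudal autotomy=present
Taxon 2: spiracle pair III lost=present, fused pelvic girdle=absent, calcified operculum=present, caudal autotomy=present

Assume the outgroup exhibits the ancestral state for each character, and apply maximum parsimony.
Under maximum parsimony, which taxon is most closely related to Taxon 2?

Taxon 3

The outgroup has state 'absent' for every character, so 'present' is the derived state throughout.
Only Taxon 2 and Taxon 3 show the derived state 'present' for spiracle pair III lost, supporting them as a clade.
fused pelvic girdle: derived state 'present' in Taxon 3 only — an autapomorphy, so it tells us nothing about relationships among taxa.
calcified operculum groups Taxon 2 and Taxon 8, which is incompatible with the clades supported by the remaining characters; treating it as convergent (homoplasy) costs fewer steps than any alternative tree.
caudal autotomy (derived state 'present') is shared by Taxon 2, Taxon 3, and Taxon 5 — a synapomorphy uniting that clade.
Most parsimonious ingroup topology: (((Taxon 3,Taxon 2),Taxon 5),Taxon 8).
Taxon 2 and Taxon 3 form a cherry on this tree, so they are sister taxa.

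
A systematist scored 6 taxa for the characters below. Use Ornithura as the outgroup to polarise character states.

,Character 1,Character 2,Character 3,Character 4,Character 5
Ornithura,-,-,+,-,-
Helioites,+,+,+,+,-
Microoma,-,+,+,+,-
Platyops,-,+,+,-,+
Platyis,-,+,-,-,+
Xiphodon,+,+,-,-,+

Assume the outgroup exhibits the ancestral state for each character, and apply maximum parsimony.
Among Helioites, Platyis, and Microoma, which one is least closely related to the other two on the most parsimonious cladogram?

Character polarity is set by the outgroup: the derived state is whichever differs from the outgroup's state, so for Character 3 the derived state is '-', and for the remaining characters it is '+'.
Character 1 groups Helioites and Xiphodon, which is incompatible with the clades supported by the remaining characters; treating it as convergent (homoplasy) costs fewer steps than any alternative tree.
All ingroup taxa share the derived state '+' for Character 2; it defines the ingroup but does not resolve relationships within it.
Character 3 (derived state '-') is shared by Platyis and Xiphodon — a synapomorphy uniting that clade.
Only Helioites and Microoma show the derived state '+' for Character 4, supporting them as a clade.
Character 5: derived state '+' in Platyis, Platyops, and Xiphodon only — synapomorphy for {Platyis, Platyops, Xiphodon}.
Most parsimonious ingroup topology: ((Helioites,Microoma),(Platyops,(Platyis,Xiphodon))).
Microoma and Helioites share a more recent common ancestor with each other than either does with Platyis, so Platyis is the least closely related of the three.

Platyis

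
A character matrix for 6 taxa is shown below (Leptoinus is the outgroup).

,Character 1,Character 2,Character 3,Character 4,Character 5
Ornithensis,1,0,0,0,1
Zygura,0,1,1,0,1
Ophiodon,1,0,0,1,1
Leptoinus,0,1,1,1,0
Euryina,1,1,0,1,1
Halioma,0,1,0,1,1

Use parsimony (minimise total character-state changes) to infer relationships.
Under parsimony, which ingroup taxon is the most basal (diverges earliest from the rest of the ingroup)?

Character polarity is set by the outgroup: the derived state is whichever differs from the outgroup's state, so for Character 2, Character 3, Character 4 the derived state is '0', and for the remaining characters it is '1'.
Character 1 (derived state '1') is shared by Euryina, Ophiodon, and Ornithensis — a synapomorphy uniting that clade.
Character 2: derived state '0' in Ophiodon and Ornithensis only — synapomorphy for {Ophiodon, Ornithensis}.
Only Euryina, Halioma, Ophiodon, and Ornithensis show the derived state '0' for Character 3, supporting them as a clade.
Character 4 (state '0') occurs in Ornithensis and Zygura but conflicts with the nesting implied by the other characters — most parsimoniously interpreted as homoplasy.
Character 5 (derived state '1') is shared by all ingroup taxa — unites the whole ingroup.
Most parsimonious ingroup topology: ((((Ophiodon,Ornithensis),Euryina),Halioma),Zygura).
Zygura is sister to the clade containing all other ingroup taxa, so it is the earliest-diverging (most basal) ingroup lineage.

Zygura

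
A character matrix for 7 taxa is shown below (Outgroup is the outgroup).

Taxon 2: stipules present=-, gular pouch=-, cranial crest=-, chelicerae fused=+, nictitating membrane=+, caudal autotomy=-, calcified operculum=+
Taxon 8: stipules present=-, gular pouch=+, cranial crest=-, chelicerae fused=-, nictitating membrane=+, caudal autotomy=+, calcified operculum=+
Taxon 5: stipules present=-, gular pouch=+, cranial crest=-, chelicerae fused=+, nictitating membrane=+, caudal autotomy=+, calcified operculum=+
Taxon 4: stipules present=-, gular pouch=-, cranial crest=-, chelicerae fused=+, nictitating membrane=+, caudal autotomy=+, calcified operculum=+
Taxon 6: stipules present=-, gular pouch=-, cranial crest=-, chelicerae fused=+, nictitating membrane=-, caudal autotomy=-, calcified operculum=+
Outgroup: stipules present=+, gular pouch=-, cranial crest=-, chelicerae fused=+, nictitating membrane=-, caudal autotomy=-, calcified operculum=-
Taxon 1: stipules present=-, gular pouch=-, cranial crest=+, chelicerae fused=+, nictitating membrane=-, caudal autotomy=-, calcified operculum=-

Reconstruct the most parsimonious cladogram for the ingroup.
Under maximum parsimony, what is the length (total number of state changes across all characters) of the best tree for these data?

Character polarity is set by the outgroup: the derived state is whichever differs from the outgroup's state, so for stipules present, chelicerae fused the derived state is '-', and for the remaining characters it is '+'.
All ingroup taxa share the derived state '-' for stipules present; it defines the ingroup but does not resolve relationships within it.
gular pouch (derived state '+') is shared by Taxon 5 and Taxon 8 — a synapomorphy uniting that clade.
cranial crest: derived state '+' in Taxon 1 only — an autapomorphy, so it tells us nothing about relationships among taxa.
chelicerae fused: derived state '-' in Taxon 8 only — an autapomorphy, so it tells us nothing about relationships among taxa.
nictitating membrane (derived state '+') is shared by Taxon 2, Taxon 4, Taxon 5, and Taxon 8 — a synapomorphy uniting that clade.
Only Taxon 4, Taxon 5, and Taxon 8 show the derived state '+' for caudal autotomy, supporting them as a clade.
Only Taxon 2, Taxon 4, Taxon 5, Taxon 6, and Taxon 8 show the derived state '+' for calcified operculum, supporting them as a clade.
Most parsimonious ingroup topology: (((Taxon 2,((Taxon 5,Taxon 8),Taxon 4)),Taxon 6),Taxon 1).
Changes per character on this tree: stipules present: 1; gular pouch: 1; cranial crest: 1; chelicerae fused: 1; nictitating membrane: 1; caudal autotomy: 1; calcified operculum: 1.
Total = 7.

7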